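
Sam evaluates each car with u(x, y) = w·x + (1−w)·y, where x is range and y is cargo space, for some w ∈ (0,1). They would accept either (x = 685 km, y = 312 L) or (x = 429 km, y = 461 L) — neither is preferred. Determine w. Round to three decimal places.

w = 0.368

Equating utilities: w·685 + (1−w)·312 = w·429 + (1−w)·461.
w·(685−429) = (1−w)·(461−312), i.e. w·256 = (1−w)·149.
So w/(1−w) = 149/256 = 0.5820, giving w = 149/(256+149) = 0.368.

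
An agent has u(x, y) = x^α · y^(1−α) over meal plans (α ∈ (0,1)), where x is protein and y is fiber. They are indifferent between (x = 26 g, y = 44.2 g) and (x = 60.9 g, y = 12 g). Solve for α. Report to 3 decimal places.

α ≈ 0.605

Set the two utilities equal: 26^α·44.2^(1−α) = 60.9^α·12^(1−α).
(26/60.9)^α = (12/44.2)^(1−α); take logs: α·ln(26/60.9) = (1−α)·ln(12/44.2), i.e. α·-0.851137 = (1−α)·-1.303818.
Thus α·(-2.154955) = -1.303818, so α = -1.303818/-2.154955 ≈ 0.605.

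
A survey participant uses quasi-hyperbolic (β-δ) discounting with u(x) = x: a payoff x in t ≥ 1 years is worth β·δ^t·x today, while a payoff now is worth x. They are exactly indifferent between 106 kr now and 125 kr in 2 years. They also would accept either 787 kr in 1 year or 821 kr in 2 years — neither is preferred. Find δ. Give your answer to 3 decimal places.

The second indifference involves only future payoffs, so β cancels: β·δ^1·787 = β·δ^2·821, giving δ = 787/821 = 0.95859.

δ ≈ 0.959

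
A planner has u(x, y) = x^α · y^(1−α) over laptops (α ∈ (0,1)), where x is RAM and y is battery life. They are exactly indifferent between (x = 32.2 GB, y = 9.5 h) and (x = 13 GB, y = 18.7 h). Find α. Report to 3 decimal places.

α ≈ 0.427

Indifference: 32.2^α · 9.5^(1−α) = 13^α · 18.7^(1−α).
(32.2/13)^α = (18.7/9.5)^(1−α); take logs: α·ln(32.2/13) = (1−α)·ln(18.7/9.5), i.e. α·0.907017 = (1−α)·0.677232.
With A = 0.907017 and B = 0.677232: α·A = (1−α)·B, so α = B/(A+B) = 0.677232/1.584249 ≈ 0.427.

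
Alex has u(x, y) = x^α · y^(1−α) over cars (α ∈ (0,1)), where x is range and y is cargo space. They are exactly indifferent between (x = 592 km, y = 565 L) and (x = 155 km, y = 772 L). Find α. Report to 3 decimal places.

α ≈ 0.189

The Cobb–Douglas utilities coincide, so 592^α·565^(1−α) = 155^α·772^(1−α).
Taking logs: α·ln 592 + (1−α)·ln 565 = α·ln 155 + (1−α)·ln 772, i.e. α·1.340082 = (1−α)·0.312159.
Thus α·(1.652241) = 0.312159, so α = 0.312159/1.652241 ≈ 0.189.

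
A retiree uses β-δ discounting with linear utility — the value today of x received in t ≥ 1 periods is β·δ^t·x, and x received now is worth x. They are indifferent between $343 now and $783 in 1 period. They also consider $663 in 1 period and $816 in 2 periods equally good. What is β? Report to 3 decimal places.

From the later pair, β·δ^1·663 = β·δ^2·816; dividing through, δ = 663/816 = 0.81250.
The first indifference: 343 = β·δ·783, so β = 343/(δ·783) = 343/(0.81250·783) ≈ 0.539.

β ≈ 0.539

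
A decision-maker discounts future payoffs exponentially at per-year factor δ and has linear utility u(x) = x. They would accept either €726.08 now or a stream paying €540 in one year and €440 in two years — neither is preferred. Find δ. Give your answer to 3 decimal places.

δ ≈ 0.810

Present value of the stream is 540·δ + 440·δ². Indifference gives 540δ + 440δ² = 726.08.
Rearranged: 440δ² + 540δ − 726.08 = 0.
δ = (−540 + √(540² + 4·440·726.08)) / (2·440) = (−540 + √1569500.80) / 880 ≈ 0.810.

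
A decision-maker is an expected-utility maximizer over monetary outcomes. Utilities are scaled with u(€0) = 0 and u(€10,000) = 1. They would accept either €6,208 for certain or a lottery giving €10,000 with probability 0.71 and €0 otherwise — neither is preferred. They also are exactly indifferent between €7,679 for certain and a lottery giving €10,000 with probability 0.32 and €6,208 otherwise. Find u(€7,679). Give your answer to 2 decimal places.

0.80

First, u(€6,208) = 0.71·u(€10,000) + 0.29·u(€0) = 0.71.
The second indifference gives u(€7,679) = 0.32·u(€10,000) + 0.68·u(€6,208) = 0.32·1.00 + 0.68·0.71 = 0.8028.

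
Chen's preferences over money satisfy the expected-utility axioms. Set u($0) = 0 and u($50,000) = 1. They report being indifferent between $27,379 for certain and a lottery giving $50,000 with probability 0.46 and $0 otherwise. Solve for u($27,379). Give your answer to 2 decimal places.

The indifference gives u($27,379) = 0.46·u($50,000) + 0.54·u($0) = 0.46·1 + 0.54·0 = 0.46.

0.46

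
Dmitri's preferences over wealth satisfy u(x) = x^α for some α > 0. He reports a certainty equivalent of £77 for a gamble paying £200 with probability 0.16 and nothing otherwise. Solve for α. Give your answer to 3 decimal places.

EU(lottery) = 0.16·200^α + 0.84·0 = 0.16·200^α.
Setting u(77) equal to that: 77^α = 0.16·200^α ⇒ (77/200)^α = 0.16.
Taking logs: α·ln(77/200) = ln(0.16), so α = -1.832581 / -0.954512 ≈ 1.920.

α ≈ 1.920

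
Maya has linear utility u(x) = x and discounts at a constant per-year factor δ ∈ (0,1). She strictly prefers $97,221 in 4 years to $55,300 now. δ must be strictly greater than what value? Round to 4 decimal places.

δ > 0.8684

The preference means 55300 < δ^4·97221.
So δ^4 > 55300/97221 = 0.56881; taking the 4th root of both positive sides preserves the inequality.
δ > (55300/97221)^(1/4) ≈ 0.8684.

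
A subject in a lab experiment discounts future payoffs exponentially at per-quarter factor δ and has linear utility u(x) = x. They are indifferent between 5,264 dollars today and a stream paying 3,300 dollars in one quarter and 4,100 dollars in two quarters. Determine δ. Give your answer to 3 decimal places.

Equating present values: 5264 = 3300δ + 4100δ².
So 4100δ² + 3300δ − 5264 = 0.
The positive root is δ = [−3300 + √(3300² + 4·4100·5264)] / (2·4100) = (−3300 + 9860.000)/8200 ≈ 0.800.

δ ≈ 0.800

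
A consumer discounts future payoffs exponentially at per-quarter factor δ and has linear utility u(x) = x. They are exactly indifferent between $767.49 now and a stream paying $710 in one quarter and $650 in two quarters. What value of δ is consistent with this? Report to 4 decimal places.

Present value of the stream is 710·δ + 650·δ². Indifference gives 710δ + 650δ² = 767.49.
That is, 650δ² + 710δ − 767.49 = 0, a quadratic in δ.
By the quadratic formula (taking the positive root), δ = (−710 + √2499574.00) / 1300 ≈ 0.6700.

δ ≈ 0.6700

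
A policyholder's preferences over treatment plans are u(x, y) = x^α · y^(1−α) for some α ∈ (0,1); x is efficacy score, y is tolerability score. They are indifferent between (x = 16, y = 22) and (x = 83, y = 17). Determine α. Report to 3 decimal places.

Indifference: 16^α · 22^(1−α) = 83^α · 17^(1−α).
Taking logs: α·ln 16 + (1−α)·ln 22 = α·ln 83 + (1−α)·ln 17, i.e. α·-1.646252 = (1−α)·-0.257829.
So α/(1−α) = (-0.257829)/(-1.646252) = 0.156616, and α = 0.156616/1.156616 ≈ 0.135.

α ≈ 0.135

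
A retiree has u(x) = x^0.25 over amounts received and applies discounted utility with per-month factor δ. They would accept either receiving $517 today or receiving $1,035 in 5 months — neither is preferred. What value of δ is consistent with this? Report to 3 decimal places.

δ ≈ 0.966

Indifference means u(517) = δ^5 · u(1035), so δ^5 = u(517)/u(1035).
Since u(x) = x^0.25, δ^5 = (517/1035)^0.25 = 0.49952^0.25 = 0.84069.
So δ = 0.84069^(1/5) ≈ 0.966.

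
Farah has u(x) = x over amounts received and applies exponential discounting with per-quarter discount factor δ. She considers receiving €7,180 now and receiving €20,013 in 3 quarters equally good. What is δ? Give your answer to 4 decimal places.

δ ≈ 0.7106

Equating discounted utilities: u(7180) = δ^3·u(20013) ⇒ δ^3 = u(7180)/u(20013).
With u(x) = x: δ^3 = 7180/20013 = 0.35877.
Taking the cube root: δ = 0.35877^(1/3) ≈ 0.7106.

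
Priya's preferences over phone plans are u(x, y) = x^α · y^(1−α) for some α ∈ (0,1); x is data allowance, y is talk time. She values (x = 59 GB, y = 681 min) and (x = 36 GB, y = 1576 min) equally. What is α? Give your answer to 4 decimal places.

α ≈ 0.6294

Indifference: 59^α · 681^(1−α) = 36^α · 1576^(1−α).
Taking logs: α·ln 59 + (1−α)·ln 681 = α·ln 36 + (1−α)·ln 1576, i.e. α·0.4940185 = (1−α)·0.8390830.
So α/(1−α) = (0.8390830)/(0.4940185) = 1.6984850, and α = 1.6984850/2.6984850 ≈ 0.6294.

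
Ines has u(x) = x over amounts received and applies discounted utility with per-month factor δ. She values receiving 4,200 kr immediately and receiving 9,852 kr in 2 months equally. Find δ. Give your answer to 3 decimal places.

Equating discounted utilities: u(4200) = δ^2·u(9852) ⇒ δ^2 = u(4200)/u(9852).
With u(x) = x: δ^2 = 4200/9852 = 0.42631.
Taking the square root: δ = 0.42631^(1/2) ≈ 0.653.

δ ≈ 0.653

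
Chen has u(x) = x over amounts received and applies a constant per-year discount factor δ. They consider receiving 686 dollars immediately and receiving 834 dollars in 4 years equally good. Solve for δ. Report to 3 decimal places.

δ ≈ 0.952

The payoff in 4 years is discounted by δ^4, so u(686) = δ^4·u(834) and δ^4 = u(686)/u(834).
With u(x) = x: δ^4 = 686/834 = 0.82254.
Taking the 4th root: δ = 0.82254^(1/4) ≈ 0.952.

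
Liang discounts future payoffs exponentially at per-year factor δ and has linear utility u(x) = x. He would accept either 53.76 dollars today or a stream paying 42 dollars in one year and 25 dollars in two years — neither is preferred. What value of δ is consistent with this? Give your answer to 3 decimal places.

δ ≈ 0.850

Present value of the stream is 42·δ + 25·δ². Indifference gives 42δ + 25δ² = 53.76.
That is, 25δ² + 42δ − 53.76 = 0, a quadratic in δ.
δ = (−42 + √(42² + 4·25·53.76)) / (2·25) = (−42 + √7140.00) / 50 ≈ 0.850.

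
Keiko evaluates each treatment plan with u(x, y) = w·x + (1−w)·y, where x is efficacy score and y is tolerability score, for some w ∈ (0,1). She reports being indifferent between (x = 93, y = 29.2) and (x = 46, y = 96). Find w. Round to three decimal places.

w = 0.587

Equating utilities: w·93 + (1−w)·29.2 = w·46 + (1−w)·96.
w·(93−46) = (1−w)·(96−29.2), i.e. w·47 = (1−w)·66.8.
Hence w = 66.8/(47+66.8) = 66.8/113.8 = 0.587.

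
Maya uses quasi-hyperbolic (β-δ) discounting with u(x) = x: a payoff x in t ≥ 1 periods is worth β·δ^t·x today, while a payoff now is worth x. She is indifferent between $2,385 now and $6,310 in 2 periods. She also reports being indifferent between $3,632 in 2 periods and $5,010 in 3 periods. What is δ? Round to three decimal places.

Both payoffs in the second observation are in the future, so β drops out: δ^2·3632 = δ^3·5010 ⇒ δ = 3632/5010 = 0.72495.

δ ≈ 0.725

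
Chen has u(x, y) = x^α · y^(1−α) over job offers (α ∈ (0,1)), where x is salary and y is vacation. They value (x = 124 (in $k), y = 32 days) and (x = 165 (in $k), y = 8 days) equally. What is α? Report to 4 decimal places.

Indifference: 124^α · 32^(1−α) = 165^α · 8^(1−α).
Taking logs: α·ln 124 + (1−α)·ln 32 = α·ln 165 + (1−α)·ln 8, i.e. α·-0.2856639 = (1−α)·-1.3862944.
Thus α·(-1.6719583) = -1.3862944, so α = -1.3862944/-1.6719583 ≈ 0.8291.

α ≈ 0.8291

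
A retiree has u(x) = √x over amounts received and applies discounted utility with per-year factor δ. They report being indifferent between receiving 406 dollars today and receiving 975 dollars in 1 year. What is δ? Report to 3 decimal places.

The payoff in 1 year is discounted by δ, so u(406) = δ·u(975) and δ = u(406)/u(975).
With u(x) = √x: δ = √406/√975 = √(406/975) = 0.64530.

δ ≈ 0.645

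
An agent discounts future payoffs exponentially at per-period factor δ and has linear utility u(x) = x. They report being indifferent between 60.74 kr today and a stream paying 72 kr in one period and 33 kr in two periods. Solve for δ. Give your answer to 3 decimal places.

The stream is worth 72δ + 33δ² today, so 72δ + 33δ² = 60.74.
So 33δ² + 72δ − 60.74 = 0.
The positive root is δ = [−72 + √(72² + 4·33·60.74)] / (2·33) = (−72 + 114.899)/66 ≈ 0.650.

δ ≈ 0.650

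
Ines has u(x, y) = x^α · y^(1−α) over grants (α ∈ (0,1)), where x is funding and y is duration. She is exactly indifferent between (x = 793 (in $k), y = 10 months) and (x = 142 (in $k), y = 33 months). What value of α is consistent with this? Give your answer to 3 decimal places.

Set the two utilities equal: 793^α·10^(1−α) = 142^α·33^(1−α).
(793/142)^α = (33/10)^(1−α); take logs: α·ln(793/142) = (1−α)·ln(33/10), i.e. α·1.719996 = (1−α)·1.193922.
So α/(1−α) = (1.193922)/(1.719996) = 0.694142, and α = 0.694142/1.694142 ≈ 0.410.

α ≈ 0.410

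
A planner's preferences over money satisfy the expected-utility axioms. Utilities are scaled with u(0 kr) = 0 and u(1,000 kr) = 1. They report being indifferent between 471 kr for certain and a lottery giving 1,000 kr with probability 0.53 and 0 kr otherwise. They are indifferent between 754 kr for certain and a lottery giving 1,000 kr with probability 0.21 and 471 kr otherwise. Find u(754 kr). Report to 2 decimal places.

First, u(471 kr) = 0.53·u(1,000 kr) + 0.47·u(0 kr) = 0.53.
Then u(754 kr) = 0.21·u(1,000 kr) + 0.79·u(471 kr) = 0.21·1.00 + 0.79·0.53 = 0.6287.

0.63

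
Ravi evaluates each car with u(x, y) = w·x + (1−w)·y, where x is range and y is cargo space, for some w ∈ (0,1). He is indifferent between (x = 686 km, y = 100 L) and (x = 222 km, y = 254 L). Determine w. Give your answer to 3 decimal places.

w = 0.249

Equating utilities: w·686 + (1−w)·100 = w·222 + (1−w)·254.
w·(686−222) = (1−w)·(254−100), i.e. w·464 = (1−w)·154.
Hence w = 154/(464+154) = 154/618 = 0.249.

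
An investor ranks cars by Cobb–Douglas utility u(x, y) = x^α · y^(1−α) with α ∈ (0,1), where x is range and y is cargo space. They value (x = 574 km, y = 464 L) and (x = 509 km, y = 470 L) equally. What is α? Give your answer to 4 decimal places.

Indifference: 574^α · 464^(1−α) = 509^α · 470^(1−α).
Rearrange to (574/509)^α = (470/464)^(1−α) and take logs: α·0.1201814 = (1−α)·0.0128481.
With A = 0.1201814 and B = 0.0128481: α·A = (1−α)·B, so α = B/(A+B) = 0.0128481/0.1330295 ≈ 0.0966.

α ≈ 0.0966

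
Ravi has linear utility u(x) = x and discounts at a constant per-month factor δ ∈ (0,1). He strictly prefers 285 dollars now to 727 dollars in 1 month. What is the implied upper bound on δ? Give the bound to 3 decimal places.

δ < 0.392

Comparing present values: 285 > δ·727.
So δ < 285/727 = 0.39202.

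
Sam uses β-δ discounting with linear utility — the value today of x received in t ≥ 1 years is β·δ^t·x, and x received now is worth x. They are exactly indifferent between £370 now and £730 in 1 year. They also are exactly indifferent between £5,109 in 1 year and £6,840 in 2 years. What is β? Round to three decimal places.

From the later pair, β·δ^1·5109 = β·δ^2·6840; dividing through, δ = 5109/6840 = 0.74693.
The first indifference: 370 = β·δ·730, so β = 370/(δ·730) = 370/(0.74693·730) ≈ 0.679.

β ≈ 0.679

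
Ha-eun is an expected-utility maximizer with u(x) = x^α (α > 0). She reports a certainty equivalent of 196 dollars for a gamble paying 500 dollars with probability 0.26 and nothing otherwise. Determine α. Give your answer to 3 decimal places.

EU(lottery) = 0.26·500^α + 0.74·0 = 0.26·500^α.
Setting u(196) equal to that: 196^α = 0.26·500^α ⇒ (196/500)^α = 0.26.
Take logs: α = ln 0.26 / ln(196/500) ≈ 1.43842.

α ≈ 1.438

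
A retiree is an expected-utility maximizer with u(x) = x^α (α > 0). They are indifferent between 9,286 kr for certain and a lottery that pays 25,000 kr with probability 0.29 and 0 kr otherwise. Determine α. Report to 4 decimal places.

α ≈ 1.2499

The lottery's expected utility is 0.29·u(25000) + 0.71·u(0) = 0.29·25000^α (since u(0) = 0 for α > 0).
Setting u(9286) equal to that: 9286^α = 0.29·25000^α ⇒ (9286/25000)^α = 0.29.
Taking logs: α·ln(9286/25000) = ln(0.29), so α = -1.2378744 / -0.9903679 ≈ 1.2499.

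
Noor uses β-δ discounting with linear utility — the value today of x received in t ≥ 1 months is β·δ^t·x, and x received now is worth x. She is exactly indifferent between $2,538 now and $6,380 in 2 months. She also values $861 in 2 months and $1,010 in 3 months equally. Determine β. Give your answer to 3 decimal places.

β ≈ 0.547

From the later pair, β·δ^2·861 = β·δ^3·1010; dividing through, δ = 861/1010 = 0.85248.
Now use the now-vs-future pair: 2538 = β·δ^2·6380 gives β = 2538/(0.72671·6380) ≈ 0.547.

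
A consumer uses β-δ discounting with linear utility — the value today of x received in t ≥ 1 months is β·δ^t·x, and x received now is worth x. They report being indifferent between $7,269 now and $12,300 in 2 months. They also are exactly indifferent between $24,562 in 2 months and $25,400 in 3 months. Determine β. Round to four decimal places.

From the later pair, β·δ^2·24562 = β·δ^3·25400; dividing through, δ = 24562/25400 = 0.96701.
The first indifference: 7269 = β·δ^2·12300, so β = 7269/(δ^2·12300) = 7269/(0.93510·12300) ≈ 0.6320.

β ≈ 0.6320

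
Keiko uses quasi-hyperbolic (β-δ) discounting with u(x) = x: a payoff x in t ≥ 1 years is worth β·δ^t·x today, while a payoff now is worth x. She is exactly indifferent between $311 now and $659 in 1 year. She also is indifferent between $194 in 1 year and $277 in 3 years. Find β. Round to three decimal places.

β ≈ 0.564

The second indifference involves only future payoffs, so β cancels: β·δ^1·194 = β·δ^3·277, giving δ^2 = 194/277 = 0.70036, so δ = 0.83688.
Substituting δ into 311 = β·δ·659: β = 311/(551.501) ≈ 0.564.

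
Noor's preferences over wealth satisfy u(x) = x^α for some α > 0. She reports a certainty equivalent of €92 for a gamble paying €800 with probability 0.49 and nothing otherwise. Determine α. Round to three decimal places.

α ≈ 0.330

The lottery's expected utility is 0.49·u(800) + 0.51·u(0) = 0.49·800^α (since u(0) = 0 for α > 0).
Equating: 92^α = 0.49·800^α, i.e. 0.1150^α = 0.49.
Take logs: α = ln 0.49 / ln(92/800) ≈ 0.32982.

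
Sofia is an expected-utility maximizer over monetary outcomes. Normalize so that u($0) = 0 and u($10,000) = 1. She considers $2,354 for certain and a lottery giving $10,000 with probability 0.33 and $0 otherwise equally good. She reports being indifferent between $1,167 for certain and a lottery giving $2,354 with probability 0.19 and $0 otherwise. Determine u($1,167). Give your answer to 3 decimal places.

0.063

First, u($2,354) = 0.33·u($10,000) + 0.67·u($0) = 0.33.
The second indifference gives u($1,167) = 0.19·u($2,354) + 0.81·u($0) = 0.19·0.33 + 0.81·0.00 = 0.0627.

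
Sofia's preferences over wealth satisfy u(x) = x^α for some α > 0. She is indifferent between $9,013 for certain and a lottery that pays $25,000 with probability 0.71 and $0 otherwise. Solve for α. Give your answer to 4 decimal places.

α ≈ 0.3357

The lottery's expected utility is 0.71·u(25000) + 0.29·u(0) = 0.71·25000^α (since u(0) = 0 for α > 0).
Equating: 9013^α = 0.71·25000^α, i.e. 0.3605^α = 0.71.
α = ln(0.71) / ln(9013/25000) = -0.3424903/-1.0202078 ≈ 0.3357.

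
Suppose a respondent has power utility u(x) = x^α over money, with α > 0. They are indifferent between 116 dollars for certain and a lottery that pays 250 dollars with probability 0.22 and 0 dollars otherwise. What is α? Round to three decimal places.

α ≈ 1.972

The lottery's expected utility is 0.22·u(250) + 0.78·u(0) = 0.22·250^α (since u(0) = 0 for α > 0).
Equating: 116^α = 0.22·250^α, i.e. 0.4640^α = 0.22.
Taking logs: α·ln(116/250) = ln(0.22), so α = -1.514128 / -0.767871 ≈ 1.972.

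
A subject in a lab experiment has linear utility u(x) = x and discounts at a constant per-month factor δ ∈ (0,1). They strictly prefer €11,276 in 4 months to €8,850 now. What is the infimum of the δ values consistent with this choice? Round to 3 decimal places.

δ > 0.941

Comparing present values: 8850 < δ^4·11276.
Dividing by 11276: δ^4 > 0.78485. Both sides are positive, so the 4th root keeps the direction.
δ > (8850/11276)^(1/4) ≈ 0.941.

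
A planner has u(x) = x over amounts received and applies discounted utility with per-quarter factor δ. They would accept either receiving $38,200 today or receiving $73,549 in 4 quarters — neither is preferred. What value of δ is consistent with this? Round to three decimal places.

δ ≈ 0.849

Equating discounted utilities: u(38200) = δ^4·u(73549) ⇒ δ^4 = u(38200)/u(73549).
With u(x) = x: δ^4 = 38200/73549 = 0.51938.
Taking the 4th root: δ = 0.51938^(1/4) ≈ 0.849.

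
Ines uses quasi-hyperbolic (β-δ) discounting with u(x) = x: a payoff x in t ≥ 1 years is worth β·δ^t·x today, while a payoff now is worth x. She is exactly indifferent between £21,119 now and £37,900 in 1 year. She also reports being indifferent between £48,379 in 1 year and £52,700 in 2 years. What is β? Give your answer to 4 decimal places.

The second indifference involves only future payoffs, so β cancels: β·δ^1·48379 = β·δ^2·52700, giving δ = 48379/52700 = 0.91801.
Now use the now-vs-future pair: 21119 = β·δ·37900 gives β = 21119/(0.91801·37900) ≈ 0.6070.

β ≈ 0.6070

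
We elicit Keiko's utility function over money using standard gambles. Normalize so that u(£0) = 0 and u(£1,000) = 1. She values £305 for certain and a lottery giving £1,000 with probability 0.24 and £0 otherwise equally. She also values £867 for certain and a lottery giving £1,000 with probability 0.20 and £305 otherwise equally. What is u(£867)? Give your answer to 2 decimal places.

0.39

From the first indifference, u(£305) = 0.24·u(£1,000) + 0.76·u(£0) = 0.24·1 + 0.76·0 = 0.24.
The second indifference gives u(£867) = 0.20·u(£1,000) + 0.80·u(£305) = 0.20·1.00 + 0.80·0.24 = 0.3920.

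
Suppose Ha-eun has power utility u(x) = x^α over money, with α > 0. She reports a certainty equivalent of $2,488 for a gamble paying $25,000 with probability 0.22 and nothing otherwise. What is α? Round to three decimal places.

The lottery's expected utility is 0.22·u(25000) + 0.78·u(0) = 0.22·25000^α (since u(0) = 0 for α > 0).
Setting u(2488) equal to that: 2488^α = 0.22·25000^α ⇒ (2488/25000)^α = 0.22.
α = ln(0.22) / ln(2488/25000) = -1.514128/-2.307397 ≈ 0.656.

α ≈ 0.656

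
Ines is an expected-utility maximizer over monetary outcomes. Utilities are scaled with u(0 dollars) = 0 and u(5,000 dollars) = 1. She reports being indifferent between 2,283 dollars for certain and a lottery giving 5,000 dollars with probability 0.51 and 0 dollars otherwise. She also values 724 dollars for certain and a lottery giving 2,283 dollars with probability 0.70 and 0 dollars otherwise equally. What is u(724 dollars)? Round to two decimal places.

0.36

From the first indifference, u(2,283 dollars) = 0.51·u(5,000 dollars) + 0.49·u(0 dollars) = 0.51·1 + 0.49·0 = 0.51.
Chaining: u(724 dollars) = 0.70·0.51 + 0.30·0.00 = 0.3570.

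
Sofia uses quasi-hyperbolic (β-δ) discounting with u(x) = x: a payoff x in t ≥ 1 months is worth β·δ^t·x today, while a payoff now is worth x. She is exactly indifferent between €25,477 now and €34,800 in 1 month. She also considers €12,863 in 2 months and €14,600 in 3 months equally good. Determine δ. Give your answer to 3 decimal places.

Both payoffs in the second observation are in the future, so β drops out: δ^2·12863 = δ^3·14600 ⇒ δ = 12863/14600 = 0.88103.

δ ≈ 0.881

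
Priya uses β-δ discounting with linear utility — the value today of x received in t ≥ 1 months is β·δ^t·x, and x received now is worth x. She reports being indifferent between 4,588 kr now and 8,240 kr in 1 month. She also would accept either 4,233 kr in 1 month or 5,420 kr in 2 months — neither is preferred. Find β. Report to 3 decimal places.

β ≈ 0.713

Both payoffs in the second observation are in the future, so β drops out: δ^1·4233 = δ^2·5420 ⇒ δ = 4233/5420 = 0.78100.
Now use the now-vs-future pair: 4588 = β·δ·8240 gives β = 4588/(0.78100·8240) ≈ 0.713.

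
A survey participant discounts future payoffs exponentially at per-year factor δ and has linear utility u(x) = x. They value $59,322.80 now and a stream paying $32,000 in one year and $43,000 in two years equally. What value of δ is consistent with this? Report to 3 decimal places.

δ ≈ 0.860

Present value of the stream is 32000·δ + 43000·δ². Indifference gives 32000δ + 43000δ² = 59322.80.
That is, 43000δ² + 32000δ − 59322.80 = 0, a quadratic in δ.
The positive root is δ = [−32000 + √(32000² + 4·43000·59322.80)] / (2·43000) = (−32000 + 105960.000)/86000 ≈ 0.860.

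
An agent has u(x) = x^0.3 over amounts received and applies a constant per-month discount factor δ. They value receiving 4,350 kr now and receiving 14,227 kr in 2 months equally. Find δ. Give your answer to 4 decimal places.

Equating discounted utilities: u(4350) = δ^2·u(14227) ⇒ δ^2 = u(4350)/u(14227).
With u(x) = x^0.3: δ^2 = 4350^0.3/14227^0.3 = (4350/14227)^0.3 = 0.70083.
Taking the square root: δ = 0.70083^(1/2) ≈ 0.8372.

δ ≈ 0.8372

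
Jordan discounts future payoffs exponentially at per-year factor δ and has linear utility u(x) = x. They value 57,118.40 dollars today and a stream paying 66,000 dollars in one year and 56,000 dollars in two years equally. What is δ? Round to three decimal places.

The stream is worth 66000δ + 56000δ² today, so 66000δ + 56000δ² = 57118.40.
So 56000δ² + 66000δ − 57118.40 = 0.
By the quadratic formula (taking the positive root), δ = (−66000 + √17150521600.00) / 112000 ≈ 0.580.

δ ≈ 0.580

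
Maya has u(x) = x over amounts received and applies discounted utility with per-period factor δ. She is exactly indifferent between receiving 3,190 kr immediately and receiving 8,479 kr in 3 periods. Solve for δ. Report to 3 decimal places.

δ ≈ 0.722

Equating discounted utilities: u(3190) = δ^3·u(8479) ⇒ δ^3 = u(3190)/u(8479).
With u(x) = x: δ^3 = 3190/8479 = 0.37622.
Hence δ = (0.37622)^(1/3) = 0.72191.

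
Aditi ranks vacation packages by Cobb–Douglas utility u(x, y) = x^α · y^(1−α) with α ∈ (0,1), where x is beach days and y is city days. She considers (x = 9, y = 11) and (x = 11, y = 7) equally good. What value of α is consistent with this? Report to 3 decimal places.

α ≈ 0.693

The Cobb–Douglas utilities coincide, so 9^α·11^(1−α) = 11^α·7^(1−α).
Taking logs: α·ln 9 + (1−α)·ln 11 = α·ln 11 + (1−α)·ln 7, i.e. α·-0.200671 = (1−α)·-0.451985.
Thus α·(-0.652656) = -0.451985, so α = -0.451985/-0.652656 ≈ 0.693.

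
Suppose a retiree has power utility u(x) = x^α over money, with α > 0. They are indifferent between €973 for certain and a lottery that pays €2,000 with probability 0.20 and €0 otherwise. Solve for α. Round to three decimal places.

EU(lottery) = 0.20·2000^α + 0.80·0 = 0.20·2000^α.
Indifference: 973^α = 0.20·2000^α, so (973/2000)^α = 0.20.
Take logs: α = ln 0.20 / ln(973/2000) ≈ 2.23372.

α ≈ 2.234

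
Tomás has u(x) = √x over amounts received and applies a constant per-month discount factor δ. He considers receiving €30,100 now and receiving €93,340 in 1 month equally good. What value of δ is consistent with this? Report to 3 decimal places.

Equating discounted utilities: u(30100) = δ·u(93340) ⇒ δ = u(30100)/u(93340).
Since u(x) = √x, δ = √(30100/93340) = 0.56787.

δ ≈ 0.568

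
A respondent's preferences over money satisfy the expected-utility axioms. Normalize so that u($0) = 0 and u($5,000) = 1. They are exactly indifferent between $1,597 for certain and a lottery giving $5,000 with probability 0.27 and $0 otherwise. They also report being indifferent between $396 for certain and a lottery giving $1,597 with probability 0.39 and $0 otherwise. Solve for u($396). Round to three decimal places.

0.105

The first gamble pins u($1,597): it must equal 0.27·1 + 0.73·0 = 0.27.
The second indifference gives u($396) = 0.39·u($1,597) + 0.61·u($0) = 0.39·0.27 + 0.61·0.00 = 0.1053.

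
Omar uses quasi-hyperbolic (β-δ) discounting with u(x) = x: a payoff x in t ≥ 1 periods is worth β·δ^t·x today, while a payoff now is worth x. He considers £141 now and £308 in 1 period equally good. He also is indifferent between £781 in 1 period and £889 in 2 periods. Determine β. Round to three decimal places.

β ≈ 0.521

The second indifference involves only future payoffs, so β cancels: β·δ^1·781 = β·δ^2·889, giving δ = 781/889 = 0.87852.
Substituting δ into 141 = β·δ·308: β = 141/(270.583) ≈ 0.521.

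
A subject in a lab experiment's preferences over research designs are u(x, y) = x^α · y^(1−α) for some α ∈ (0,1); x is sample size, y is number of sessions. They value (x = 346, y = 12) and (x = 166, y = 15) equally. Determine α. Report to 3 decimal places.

α ≈ 0.233

Indifference: 346^α · 12^(1−α) = 166^α · 15^(1−α).
Taking logs: α·ln 346 + (1−α)·ln 12 = α·ln 166 + (1−α)·ln 15, i.e. α·0.734451 = (1−α)·0.223144.
With A = 0.734451 and B = 0.223144: α·A = (1−α)·B, so α = B/(A+B) = 0.223144/0.957595 ≈ 0.233.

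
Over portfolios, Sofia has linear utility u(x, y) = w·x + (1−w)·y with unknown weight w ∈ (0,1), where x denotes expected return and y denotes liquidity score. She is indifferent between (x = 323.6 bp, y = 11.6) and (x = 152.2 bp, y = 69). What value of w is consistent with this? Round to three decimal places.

w = 0.251

Equating utilities: w·323.6 + (1−w)·11.6 = w·152.2 + (1−w)·69.
Rearranging, 171.4·w − 57.4·(1−w) = 0.
The marginal rate of substitution is 57.4/171.4, so w = 57.4/(171.4+57.4) = 0.251.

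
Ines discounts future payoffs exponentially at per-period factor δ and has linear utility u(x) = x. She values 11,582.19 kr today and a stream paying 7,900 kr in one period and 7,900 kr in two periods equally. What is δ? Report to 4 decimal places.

Present value of the stream is 7900·δ + 7900·δ². Indifference gives 7900δ + 7900δ² = 11582.19.
Rearranged: 7900δ² + 7900δ − 11582.19 = 0.
By the quadratic formula (taking the positive root), δ = (−7900 + √428407204.00) / 15800 ≈ 0.8100.

δ ≈ 0.8100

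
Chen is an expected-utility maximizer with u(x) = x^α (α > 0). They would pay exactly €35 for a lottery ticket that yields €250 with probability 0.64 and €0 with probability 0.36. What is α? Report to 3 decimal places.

The lottery's expected utility is 0.64·u(250) + 0.36·u(0) = 0.64·250^α (since u(0) = 0 for α > 0).
Equating: 35^α = 0.64·250^α, i.e. 0.1400^α = 0.64.
α = ln(0.64) / ln(35/250) = -0.446287/-1.966113 ≈ 0.227.

α ≈ 0.227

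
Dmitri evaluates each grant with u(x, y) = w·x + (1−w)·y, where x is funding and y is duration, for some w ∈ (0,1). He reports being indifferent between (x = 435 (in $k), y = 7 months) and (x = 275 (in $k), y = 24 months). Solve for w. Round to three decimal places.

w = 0.096

Indifference: w·435 + (1−w)·7 = w·275 + (1−w)·24.
Rearranging, 160·w − 17·(1−w) = 0.
So w/(1−w) = 17/160 = 0.1062, giving w = 17/(160+17) = 0.096.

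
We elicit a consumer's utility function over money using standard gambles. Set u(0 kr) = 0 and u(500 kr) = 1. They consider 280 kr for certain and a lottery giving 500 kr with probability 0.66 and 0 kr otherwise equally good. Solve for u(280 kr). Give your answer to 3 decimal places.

The indifference gives u(280 kr) = 0.66·u(500 kr) + 0.34·u(0 kr) = 0.66·1 + 0.34·0 = 0.66.

0.660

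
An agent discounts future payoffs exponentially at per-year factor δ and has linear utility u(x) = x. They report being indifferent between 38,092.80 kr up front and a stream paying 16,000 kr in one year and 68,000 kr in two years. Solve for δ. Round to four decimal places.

δ ≈ 0.6400

Present value of the stream is 16000·δ + 68000·δ². Indifference gives 16000δ + 68000δ² = 38092.80.
Rearranged: 68000δ² + 16000δ − 38092.80 = 0.
δ = (−16000 + √(16000² + 4·68000·38092.80)) / (2·68000) = (−16000 + √10617241600.00) / 136000 ≈ 0.6400.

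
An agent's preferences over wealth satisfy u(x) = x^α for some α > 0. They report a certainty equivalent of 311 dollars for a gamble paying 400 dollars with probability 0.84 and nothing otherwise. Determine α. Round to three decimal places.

α ≈ 0.693

Since u(0) = 0, the lottery's EU is 0.84·400^α.
Equating: 311^α = 0.84·400^α, i.e. 0.7775^α = 0.84.
α = ln(0.84) / ln(311/400) = -0.174353/-0.251672 ≈ 0.693.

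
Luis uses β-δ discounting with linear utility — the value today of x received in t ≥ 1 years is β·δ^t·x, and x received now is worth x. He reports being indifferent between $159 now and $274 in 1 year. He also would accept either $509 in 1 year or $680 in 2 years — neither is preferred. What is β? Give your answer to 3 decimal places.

β ≈ 0.775

From the later pair, β·δ^1·509 = β·δ^2·680; dividing through, δ = 509/680 = 0.74853.
Now use the now-vs-future pair: 159 = β·δ·274 gives β = 159/(0.74853·274) ≈ 0.775.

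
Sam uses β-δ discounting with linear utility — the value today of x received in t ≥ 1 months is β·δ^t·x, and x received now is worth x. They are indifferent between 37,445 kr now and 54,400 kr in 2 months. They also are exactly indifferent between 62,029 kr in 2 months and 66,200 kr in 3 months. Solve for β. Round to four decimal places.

The second indifference involves only future payoffs, so β cancels: β·δ^2·62029 = β·δ^3·66200, giving δ = 62029/66200 = 0.93699.
Now use the now-vs-future pair: 37445 = β·δ^2·54400 gives β = 37445/(0.87796·54400) ≈ 0.7840.

β ≈ 0.7840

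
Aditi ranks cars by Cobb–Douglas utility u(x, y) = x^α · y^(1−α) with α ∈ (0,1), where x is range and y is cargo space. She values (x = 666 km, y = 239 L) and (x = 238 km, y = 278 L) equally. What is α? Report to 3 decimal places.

α ≈ 0.128

Set the two utilities equal: 666^α·239^(1−α) = 238^α·278^(1−α).
Rearrange to (666/238)^α = (278/239)^(1−α) and take logs: α·1.029019 = (1−α)·0.151158.
With A = 1.029019 and B = 0.151158: α·A = (1−α)·B, so α = B/(A+B) = 0.151158/1.180177 ≈ 0.128.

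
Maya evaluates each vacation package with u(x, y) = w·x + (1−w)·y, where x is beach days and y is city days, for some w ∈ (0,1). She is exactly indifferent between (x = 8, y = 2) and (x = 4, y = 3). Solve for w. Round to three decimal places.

u(8,2) = u(4,3) means w·8 + (1−w)·2 = w·4 + (1−w)·3.
Collecting terms: w·4 = (1−w)·1.
Hence w = 1/(4+1) = 1/5 = 0.200.

w = 0.200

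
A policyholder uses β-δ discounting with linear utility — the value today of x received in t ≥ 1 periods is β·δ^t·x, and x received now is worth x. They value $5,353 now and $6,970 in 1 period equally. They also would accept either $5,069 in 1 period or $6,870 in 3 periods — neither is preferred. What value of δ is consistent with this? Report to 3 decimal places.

The second indifference involves only future payoffs, so β cancels: β·δ^1·5069 = β·δ^3·6870, giving δ^2 = 5069/6870 = 0.73785, so δ = 0.85898.

δ ≈ 0.859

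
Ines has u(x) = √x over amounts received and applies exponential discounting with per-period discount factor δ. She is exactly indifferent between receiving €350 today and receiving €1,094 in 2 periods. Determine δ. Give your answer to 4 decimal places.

δ ≈ 0.7521

Indifference means u(350) = δ^2 · u(1094), so δ^2 = u(350)/u(1094).
Since u(x) = √x, δ^2 = √(350/1094) = 0.56562.
Taking the square root: δ = 0.56562^(1/2) ≈ 0.7521.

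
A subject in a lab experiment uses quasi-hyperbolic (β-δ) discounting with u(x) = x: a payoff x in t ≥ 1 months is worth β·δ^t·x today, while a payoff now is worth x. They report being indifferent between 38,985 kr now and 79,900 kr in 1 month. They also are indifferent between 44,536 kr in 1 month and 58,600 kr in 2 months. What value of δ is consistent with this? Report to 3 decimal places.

δ ≈ 0.760

From the later pair, β·δ^1·44536 = β·δ^2·58600; dividing through, δ = 44536/58600 = 0.76000.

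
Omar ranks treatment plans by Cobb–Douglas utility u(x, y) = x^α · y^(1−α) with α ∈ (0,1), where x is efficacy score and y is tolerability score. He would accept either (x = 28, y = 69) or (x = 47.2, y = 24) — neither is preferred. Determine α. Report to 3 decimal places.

α ≈ 0.669

The Cobb–Douglas utilities coincide, so 28^α·69^(1−α) = 47.2^α·24^(1−α).
Taking logs: α·ln 28 + (1−α)·ln 69 = α·ln 47.2 + (1−α)·ln 24, i.e. α·-0.522189 = (1−α)·-1.056053.
So α/(1−α) = (-1.056053)/(-0.522189) = 2.022358, and α = 2.022358/3.022358 ≈ 0.669.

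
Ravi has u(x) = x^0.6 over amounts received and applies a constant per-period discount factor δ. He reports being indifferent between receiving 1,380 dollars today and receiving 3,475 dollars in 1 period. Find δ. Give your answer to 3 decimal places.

δ ≈ 0.575

The payoff in 1 period is discounted by δ, so u(1380) = δ·u(3475) and δ = u(1380)/u(3475).
Since u(x) = x^0.6, δ = (1380/3475)^0.6 = 0.39712^0.6 = 0.57459.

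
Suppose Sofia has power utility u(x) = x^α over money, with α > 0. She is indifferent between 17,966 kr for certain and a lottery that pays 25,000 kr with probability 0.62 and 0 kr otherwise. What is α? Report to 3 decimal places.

α ≈ 1.447

The lottery's expected utility is 0.62·u(25000) + 0.38·u(0) = 0.62·25000^α (since u(0) = 0 for α > 0).
Indifference: 17966^α = 0.62·25000^α, so (17966/25000)^α = 0.62.
Take logs: α = ln 0.62 / ln(17966/25000) ≈ 1.44686.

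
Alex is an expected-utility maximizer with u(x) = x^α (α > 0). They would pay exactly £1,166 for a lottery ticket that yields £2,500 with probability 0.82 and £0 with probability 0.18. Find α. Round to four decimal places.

EU(lottery) = 0.82·2500^α + 0.18·0 = 0.82·2500^α.
Equating: 1166^α = 0.82·2500^α, i.e. 0.4664^α = 0.82.
Taking logs: α·ln(1166/2500) = ln(0.82), so α = -0.1984509 / -0.7627116 ≈ 0.2602.

α ≈ 0.2602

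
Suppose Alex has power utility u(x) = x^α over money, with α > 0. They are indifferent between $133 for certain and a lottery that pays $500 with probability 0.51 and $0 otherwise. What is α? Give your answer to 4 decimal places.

α ≈ 0.5085

EU(lottery) = 0.51·500^α + 0.49·0 = 0.51·500^α.
Setting u(133) equal to that: 133^α = 0.51·500^α ⇒ (133/500)^α = 0.51.
α = ln(0.51) / ln(133/500) = -0.6733446/-1.3242590 ≈ 0.5085.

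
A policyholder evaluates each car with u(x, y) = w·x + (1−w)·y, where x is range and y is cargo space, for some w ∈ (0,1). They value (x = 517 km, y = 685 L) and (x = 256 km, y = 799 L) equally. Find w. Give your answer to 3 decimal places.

Equating utilities: w·517 + (1−w)·685 = w·256 + (1−w)·799.
Collecting terms: w·261 = (1−w)·114.
Hence w = 114/(261+114) = 114/375 = 0.304.

w = 0.304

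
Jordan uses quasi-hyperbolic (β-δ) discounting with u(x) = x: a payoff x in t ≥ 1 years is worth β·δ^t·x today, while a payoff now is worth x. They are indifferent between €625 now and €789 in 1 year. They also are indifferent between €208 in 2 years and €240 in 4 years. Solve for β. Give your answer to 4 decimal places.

β ≈ 0.8509

From the later pair, β·δ^2·208 = β·δ^4·240; dividing through, δ^2 = 208/240 = 0.86667, so δ = 0.93095.
Substituting δ into 625 = β·δ·789: β = 625/(734.519) ≈ 0.8509.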